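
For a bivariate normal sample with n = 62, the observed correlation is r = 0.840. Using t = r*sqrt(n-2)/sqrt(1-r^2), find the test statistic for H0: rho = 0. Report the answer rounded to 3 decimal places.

11.992

t = r·√(n−2) / √(1−r²) with r = 0.840, n = 62
  = 0.840·√60 / √(1 − 0.705600)
  = 0.840·7.745967 / 0.542586
  = 6.506612 / 0.542586 = 11.992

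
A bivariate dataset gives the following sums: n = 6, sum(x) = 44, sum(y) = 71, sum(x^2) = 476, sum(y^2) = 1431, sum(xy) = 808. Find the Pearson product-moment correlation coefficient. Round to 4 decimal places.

0.9546

S_xy = nΣxy − ΣxΣy = 6·808 − 44·71 = 4848 − 3124 = 1724
S_xx = nΣx² − (Σx)² = 6·476 − 44² = 2856 − 1936 = 920
S_yy = nΣy² − (Σy)² = 6·1431 − 71² = 8586 − 5041 = 3545
r = S_xy / √(S_xx·S_yy) = 1724 / √(920·3545) = 1724 / √3261400 = 1724 / 1805.9347 = 0.9546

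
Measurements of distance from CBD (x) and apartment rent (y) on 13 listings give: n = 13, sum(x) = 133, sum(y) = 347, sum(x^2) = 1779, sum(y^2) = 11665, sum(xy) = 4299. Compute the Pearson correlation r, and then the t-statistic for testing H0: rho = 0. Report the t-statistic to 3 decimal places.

3.727

Numerator: nΣxy − (Σx)(Σy) = 13·4299 − (133)(347) = 9736
Denominator: √[(nΣx²−(Σx)²)(nΣy²−(Σy)²)]
  nΣx²−(Σx)² = 13·1779 − 17689 = 5438;  nΣy²−(Σy)² = 13·11665 − 120409 = 31236
  √(5438·31236) = √169861368 = 13033.0874
r = 9736 / 13033.0874 = 0.7470
t = r·√(n−2)/√(1−r²) = 0.7470·√11 / √(1−0.558009) = 2.477519 / 0.664824 = 3.727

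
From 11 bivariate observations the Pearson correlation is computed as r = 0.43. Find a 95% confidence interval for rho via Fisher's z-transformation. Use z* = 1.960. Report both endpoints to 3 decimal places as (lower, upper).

(-0.229, 0.819)

z_r = atanh(0.43) = 0.459897;  SE = 1/√(n−3) = 1/√8 = 0.353553
z-limits: 0.459897 ± 1.960·0.353553 = 0.459897 ± 0.692964 = [-0.233067, 1.152861]
ρ-limits: (tanh -0.233067, tanh 1.152861) = (-0.229, 0.819)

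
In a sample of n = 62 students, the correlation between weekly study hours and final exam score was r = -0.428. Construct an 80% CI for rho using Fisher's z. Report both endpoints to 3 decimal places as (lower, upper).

z_r = atanh(-0.428) = -0.457446;  SE = 1/√(n−3) = 1/√59 = 0.130189
z-limits: -0.457446 ± 1.282·0.130189 = -0.457446 ± 0.166902 = [-0.624348, -0.290544]
ρ-limits: (tanh -0.624348, tanh -0.290544) = (-0.554, -0.283)

(-0.554, -0.283)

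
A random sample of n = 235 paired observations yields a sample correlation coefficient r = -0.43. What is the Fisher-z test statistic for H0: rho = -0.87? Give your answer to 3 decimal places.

z_r = atanh(-0.43) = -0.459897,  z_0 = atanh(-0.87) = -1.333080
SE = 1/√(n−3) = 1/√232 = 0.065653
z = (z_r − z_0)/SE = (-0.459897 − (-1.333080)) / 0.065653 = 0.873183 / 0.065653 = 13.300

13.300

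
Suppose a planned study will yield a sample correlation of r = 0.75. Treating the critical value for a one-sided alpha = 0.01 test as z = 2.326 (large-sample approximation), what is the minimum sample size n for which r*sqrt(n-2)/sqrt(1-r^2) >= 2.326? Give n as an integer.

7

Need r·√(n−2)/√(1−r²) ≥ 2.326
√(n−2) ≥ 2.326·√(1−0.5625) / 0.75 = 2.326·0.661438 / 0.75 = 2.0513
n−2 ≥ 4.2078  ⇒  n ≥ 6.2078
Smallest integer n = 7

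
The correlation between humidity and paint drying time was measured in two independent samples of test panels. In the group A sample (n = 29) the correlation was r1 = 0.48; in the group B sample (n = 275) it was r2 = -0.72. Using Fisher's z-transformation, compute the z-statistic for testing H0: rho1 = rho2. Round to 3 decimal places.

z1 = atanh(0.48) = 0.522984,  z2 = atanh(-0.72) = -0.907645
SE = √(1/(n1−3) + 1/(n2−3)) = √(1/26 + 1/272) = √(0.0384615 + 0.0036765) = √0.0421380 = 0.205275
z = (z1 − z2)/SE = (0.522984 − (-0.907645)) / 0.205275 = 1.430629 / 0.205275 = 6.969

6.969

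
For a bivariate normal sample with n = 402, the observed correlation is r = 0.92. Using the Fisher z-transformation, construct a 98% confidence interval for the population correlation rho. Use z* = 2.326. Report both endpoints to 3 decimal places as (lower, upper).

z_r = atanh(0.92) = 1.589027;  SE = 1/√(n−3) = 1/√399 = 0.050063
z-limits: 1.589027 ± 2.326·0.050063 = 1.589027 ± 0.116447 = [1.472580, 1.705474]
ρ-limits: (tanh 1.472580, tanh 1.705474) = (0.900, 0.936)

(0.900, 0.936)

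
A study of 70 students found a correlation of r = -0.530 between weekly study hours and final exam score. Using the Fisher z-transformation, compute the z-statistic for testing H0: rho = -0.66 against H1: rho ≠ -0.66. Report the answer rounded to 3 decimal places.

z_r = atanh(-0.530) = -0.590145,  z_0 = atanh(-0.66) = -0.792814
SE = 1/√(n−3) = 1/√67 = 0.122169
z = (z_r − z_0)/SE = (-0.590145 − (-0.792814)) / 0.122169 = 0.202669 / 0.122169 = 1.659

1.659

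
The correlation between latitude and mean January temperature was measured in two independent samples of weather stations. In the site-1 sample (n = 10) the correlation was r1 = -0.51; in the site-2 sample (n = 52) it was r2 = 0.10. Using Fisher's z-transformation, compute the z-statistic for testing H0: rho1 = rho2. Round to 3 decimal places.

z1 = atanh(-0.51) = -0.562730,  z2 = atanh(0.10) = 0.100335
SE = √(1/(n1−3) + 1/(n2−3)) = √(1/7 + 1/49) = √(0.1428571 + 0.0204082) = √0.1632653 = 0.404061
z = (z1 − z2)/SE = (-0.562730 − 0.100335) / 0.404061 = -0.663065 / 0.404061 = -1.641

-1.641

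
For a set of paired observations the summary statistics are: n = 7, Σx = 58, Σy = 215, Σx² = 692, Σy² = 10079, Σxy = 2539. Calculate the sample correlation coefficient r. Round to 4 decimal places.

0.8838

S_xy = nΣxy − ΣxΣy = 7·2539 − 58·215 = 17773 − 12470 = 5303
S_xx = nΣx² − (Σx)² = 7·692 − 58² = 4844 − 3364 = 1480
S_yy = nΣy² − (Σy)² = 7·10079 − 215² = 70553 − 46225 = 24328
r = S_xy / √(S_xx·S_yy) = 5303 / √(1480·24328) = 5303 / √36005440 = 5303 / 6000.4533 = 0.8838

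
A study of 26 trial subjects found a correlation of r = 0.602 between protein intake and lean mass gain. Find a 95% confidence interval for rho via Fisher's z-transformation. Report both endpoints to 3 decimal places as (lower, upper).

(0.280, 0.802)

Fisher z: z_r = atanh(r) = ½·ln((1+0.602)/(1−0.602)) = 0.696278
SE(z) = 1/√(n−3) = 1/√23 = 0.208514
95% ⇒ z* = 1.960; margin = 1.960·0.208514 = 0.408687
CI on z-scale: (0.287591, 1.104965)
Back-transform: tanh(0.287591) = 0.279916, tanh(1.104965) = 0.802275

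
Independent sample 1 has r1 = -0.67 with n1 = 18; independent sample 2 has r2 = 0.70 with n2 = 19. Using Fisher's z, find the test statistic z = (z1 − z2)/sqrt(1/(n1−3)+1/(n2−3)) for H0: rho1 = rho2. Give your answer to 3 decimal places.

-4.669

z1 = atanh(-0.67) = -0.810743,  z2 = atanh(0.70) = 0.867301
SE = √(1/(n1−3) + 1/(n2−3)) = √(1/15 + 1/16) = √(0.0666667 + 0.0625000) = √0.1291667 = 0.359398
z = (z1 − z2)/SE = (-0.810743 − 0.867301) / 0.359398 = -1.678044 / 0.359398 = -4.669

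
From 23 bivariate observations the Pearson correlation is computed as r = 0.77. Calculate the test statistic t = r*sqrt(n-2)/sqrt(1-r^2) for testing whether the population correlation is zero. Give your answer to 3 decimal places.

t = r·√(n−2) / √(1−r²) with r = 0.77, n = 23
  = 0.77·√21 / √(1 − 0.5929)
  = 0.77·4.582576 / 0.638044
  = 3.528584 / 0.638044 = 5.530

5.530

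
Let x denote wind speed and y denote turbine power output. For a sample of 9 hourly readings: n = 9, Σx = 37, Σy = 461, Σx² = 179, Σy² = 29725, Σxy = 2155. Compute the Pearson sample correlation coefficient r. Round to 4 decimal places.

Numerator: nΣxy − (Σx)(Σy) = 9·2155 − (37)(461) = 2338
Denominator: √[(nΣx²−(Σx)²)(nΣy²−(Σy)²)]
  nΣx²−(Σx)² = 9·179 − 1369 = 242;  nΣy²−(Σy)² = 9·29725 − 212521 = 55004
  √(242·55004) = √13310968 = 3648.4199
r = 2338 / 3648.4199 = 0.6408

0.6408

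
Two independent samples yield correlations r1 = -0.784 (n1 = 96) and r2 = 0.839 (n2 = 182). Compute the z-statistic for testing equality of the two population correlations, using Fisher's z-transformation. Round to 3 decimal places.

Fisher z-transforms: z1 = atanh(-0.784) = -1.055667, z2 = atanh(0.839) = 1.217786; difference d = -2.273453
Var(d) = 1/93 + 1/179 = 0.0107527 + 0.0055866 = 0.0163393
z = d/√Var(d) = -2.273453 / √0.0163393 = -2.273453 / 0.127825 = -17.786

-17.786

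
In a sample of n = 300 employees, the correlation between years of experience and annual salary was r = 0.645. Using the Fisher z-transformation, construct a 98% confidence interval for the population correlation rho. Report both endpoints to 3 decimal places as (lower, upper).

z_r = atanh(0.645) = 0.766689;  SE = 1/√(n−3) = 1/√297 = 0.058026
z-limits: 0.766689 ± 2.326·0.058026 = 0.766689 ± 0.134968 = [0.631721, 0.901657]
ρ-limits: (tanh 0.631721, tanh 0.901657) = (0.559, 0.717)

(0.559, 0.717)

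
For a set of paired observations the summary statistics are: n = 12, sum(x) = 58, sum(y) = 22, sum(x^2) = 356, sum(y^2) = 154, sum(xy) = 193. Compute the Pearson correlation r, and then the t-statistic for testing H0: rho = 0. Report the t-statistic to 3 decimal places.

S_xy = nΣxy − ΣxΣy = 12·193 − 58·22 = 2316 − 1276 = 1040
S_xx = nΣx² − (Σx)² = 12·356 − 58² = 4272 − 3364 = 908
S_yy = nΣy² − (Σy)² = 12·154 − 22² = 1848 − 484 = 1364
r = S_xy / √(S_xx·S_yy) = 1040 / √(908·1364) = 1040 / √1238512 = 1040 / 1112.8845 = 0.9345
t = r·√(n−2)/√(1−r²) = 0.9345·√10 / √(1−0.873290) = 2.955148 / 0.355963 = 8.302

8.302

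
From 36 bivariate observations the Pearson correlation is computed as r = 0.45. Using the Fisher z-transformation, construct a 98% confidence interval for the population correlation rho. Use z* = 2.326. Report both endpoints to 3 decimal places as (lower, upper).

Fisher z: z_r = atanh(r) = ½·ln((1+0.45)/(1−0.45)) = 0.484700
SE(z) = 1/√(n−3) = 1/√33 = 0.174078
98% ⇒ z* = 2.326; margin = 2.326·0.174078 = 0.404905
CI on z-scale: (0.079795, 0.889605)
Back-transform: tanh(0.079795) = 0.079626, tanh(0.889605) = 0.711199

(0.080, 0.711)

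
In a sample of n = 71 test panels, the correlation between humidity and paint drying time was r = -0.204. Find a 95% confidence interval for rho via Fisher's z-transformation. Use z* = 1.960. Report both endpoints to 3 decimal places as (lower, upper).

(-0.417, 0.031)

Fisher z: z_r = atanh(r) = ½·ln((1+(-0.204))/(1−(-0.204))) = -0.206903
SE(z) = 1/√(n−3) = 1/√68 = 0.121268
95% ⇒ z* = 1.960; margin = 1.960·0.121268 = 0.237685
CI on z-scale: (-0.444588, 0.030782)
Back-transform: tanh(-0.444588) = -0.417440, tanh(0.030782) = 0.030772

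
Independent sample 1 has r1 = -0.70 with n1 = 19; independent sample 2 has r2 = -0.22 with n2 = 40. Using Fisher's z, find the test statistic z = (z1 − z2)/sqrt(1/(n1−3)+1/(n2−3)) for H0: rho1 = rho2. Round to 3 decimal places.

z1 = atanh(-0.70) = -0.867301,  z2 = atanh(-0.22) = -0.223656
SE = √(1/(n1−3) + 1/(n2−3)) = √(1/16 + 1/37) = √(0.0625000 + 0.0270270) = √0.0895270 = 0.299211
z = (z1 − z2)/SE = (-0.867301 − (-0.223656)) / 0.299211 = -0.643645 / 0.299211 = -2.151

-2.151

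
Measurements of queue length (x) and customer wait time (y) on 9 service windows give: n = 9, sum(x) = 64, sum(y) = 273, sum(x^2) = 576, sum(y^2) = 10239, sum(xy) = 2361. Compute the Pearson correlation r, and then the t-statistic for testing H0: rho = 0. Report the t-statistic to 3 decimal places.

Numerator: nΣxy − (Σx)(Σy) = 9·2361 − (64)(273) = 3777
Denominator: √[(nΣx²−(Σx)²)(nΣy²−(Σy)²)]
  nΣx²−(Σx)² = 9·576 − 4096 = 1088;  nΣy²−(Σy)² = 9·10239 − 74529 = 17622
  √(1088·17622) = √19172736 = 4378.6683
r = 3777 / 4378.6683 = 0.8626
t = r·√(n−2)/√(1−r²) = 0.8626·√7 / √(1−0.744079) = 2.282225 / 0.505886 = 4.511

4.511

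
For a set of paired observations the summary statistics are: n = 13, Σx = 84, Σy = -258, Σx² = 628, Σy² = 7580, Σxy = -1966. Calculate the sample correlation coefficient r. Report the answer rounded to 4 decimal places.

Numerator: nΣxy − (Σx)(Σy) = 13·(-1966) − (84)(-258) = -3886
Denominator: √[(nΣx²−(Σx)²)(nΣy²−(Σy)²)]
  nΣx²−(Σx)² = 13·628 − 7056 = 1108;  nΣy²−(Σy)² = 13·7580 − 66564 = 31976
  √(1108·31976) = √35429408 = 5952.2607
r = -3886 / 5952.2607 = -0.6529

-0.6529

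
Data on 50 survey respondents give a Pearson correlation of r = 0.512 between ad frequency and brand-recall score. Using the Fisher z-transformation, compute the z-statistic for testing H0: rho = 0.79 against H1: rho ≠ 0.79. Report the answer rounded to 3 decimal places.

Fisher z: atanh(0.512) = 0.565437, atanh(0.79) = 1.071432
z = (z_r − z_0)·√(n−3) = (0.565437 − 1.071432)·√47 = -0.505995 · 6.855655 = -3.469

-3.469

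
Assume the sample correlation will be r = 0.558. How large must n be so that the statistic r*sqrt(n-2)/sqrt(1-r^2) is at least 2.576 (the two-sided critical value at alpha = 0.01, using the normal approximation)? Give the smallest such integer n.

Need r·√(n−2)/√(1−r²) ≥ 2.576
√(n−2) ≥ 2.576·√(1−0.311364) / 0.558 = 2.576·0.829841 / 0.558 = 3.8310
n−2 ≥ 14.6766  ⇒  n ≥ 16.6766
Smallest integer n = 17

17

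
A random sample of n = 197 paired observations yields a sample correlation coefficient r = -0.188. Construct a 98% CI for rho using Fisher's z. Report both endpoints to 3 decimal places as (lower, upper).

Fisher z: z_r = atanh(r) = ½·ln((1+(-0.188))/(1−(-0.188))) = -0.190263
SE(z) = 1/√(n−3) = 1/√194 = 0.071796
98% ⇒ z* = 2.326; margin = 2.326·0.071796 = 0.166997
CI on z-scale: (-0.357260, -0.023266)
Back-transform: tanh(-0.357260) = -0.342798, tanh(-0.023266) = -0.023262

(-0.343, -0.023)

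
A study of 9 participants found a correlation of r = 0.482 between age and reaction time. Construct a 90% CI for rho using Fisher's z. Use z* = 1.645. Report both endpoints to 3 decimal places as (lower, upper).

z_r = atanh(0.482) = 0.525586;  SE = 1/√(n−3) = 1/√6 = 0.408248
z-limits: 0.525586 ± 1.645·0.408248 = 0.525586 ± 0.671568 = [-0.145982, 1.197154]
ρ-limits: (tanh -0.145982, tanh 1.197154) = (-0.145, 0.833)

(-0.145, 0.833)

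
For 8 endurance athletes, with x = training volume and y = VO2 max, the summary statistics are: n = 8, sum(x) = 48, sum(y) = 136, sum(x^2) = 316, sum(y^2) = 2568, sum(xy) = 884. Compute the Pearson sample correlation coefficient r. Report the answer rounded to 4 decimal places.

0.8032

S_xy = nΣxy − ΣxΣy = 8·884 − 48·136 = 7072 − 6528 = 544
S_xx = nΣx² − (Σx)² = 8·316 − 48² = 2528 − 2304 = 224
S_yy = nΣy² − (Σy)² = 8·2568 − 136² = 20544 − 18496 = 2048
r = S_xy / √(S_xx·S_yy) = 544 / √(224·2048) = 544 / √458752 = 544 / 677.3123 = 0.8032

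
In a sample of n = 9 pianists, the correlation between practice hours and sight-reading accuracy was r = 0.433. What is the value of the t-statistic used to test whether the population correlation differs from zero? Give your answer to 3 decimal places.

t = r·√(n−2) / √(1−r²) with r = 0.433, n = 9
  = 0.433·√7 / √(1 − 0.187489)
  = 0.433·2.645751 / 0.901394
  = 1.145610 / 0.901394 = 1.271

1.271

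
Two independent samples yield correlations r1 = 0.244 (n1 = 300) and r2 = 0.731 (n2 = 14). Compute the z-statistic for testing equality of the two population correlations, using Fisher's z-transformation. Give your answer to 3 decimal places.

-2.221

z1 = atanh(0.244) = 0.249023,  z2 = atanh(0.731) = 0.930872
SE = √(1/(n1−3) + 1/(n2−3)) = √(1/297 + 1/11) = √(0.0033670 + 0.0909091) = √0.0942761 = 0.307044
z = (z1 − z2)/SE = (0.249023 − 0.930872) / 0.307044 = -0.681849 / 0.307044 = -2.221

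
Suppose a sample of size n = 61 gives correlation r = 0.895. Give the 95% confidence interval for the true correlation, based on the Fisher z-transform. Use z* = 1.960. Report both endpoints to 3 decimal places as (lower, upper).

(0.830, 0.936)

Fisher z: z_r = atanh(r) = ½·ln((1+0.895)/(1−0.895)) = 1.446507
SE(z) = 1/√(n−3) = 1/√58 = 0.131306
95% ⇒ z* = 1.960; margin = 1.960·0.131306 = 0.257360
CI on z-scale: (1.189147, 1.703867)
Back-transform: tanh(1.189147) = 0.830314, tanh(1.703867) = 0.935891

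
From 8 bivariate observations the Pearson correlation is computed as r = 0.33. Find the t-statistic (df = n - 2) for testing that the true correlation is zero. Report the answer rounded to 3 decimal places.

0.856

1 − r² = 1 − 0.1089 = 0.8911;  √(1−r²) = 0.943981
√(n−2) = √6 = 2.449490
t = r·√(n−2)/√(1−r²) = 0.33 · 2.449490 / 0.943981 = 0.856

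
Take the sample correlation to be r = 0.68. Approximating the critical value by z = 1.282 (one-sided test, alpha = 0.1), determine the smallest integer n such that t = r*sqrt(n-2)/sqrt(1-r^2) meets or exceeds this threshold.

r√(n−2)/√(1−r²) ≥ 1.282  ⇔  n−2 ≥ (1.282)²·(1−r²)/r²
(1−r²)/r² = (1−0.4624)/0.4624 = 1.1626
n ≥ 2 + 1.643524·1.1626 = 2 + 1.9108 = 3.9108
⌈3.9108⌉ = 4

4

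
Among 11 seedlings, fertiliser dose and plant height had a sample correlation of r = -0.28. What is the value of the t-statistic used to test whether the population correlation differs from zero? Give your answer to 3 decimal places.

-0.875

t = r·√(n−2) / √(1−r²) with r = -0.28, n = 11
  = -0.28·√9 / √(1 − 0.0784)
  = -0.28·3.000000 / 0.960000
  = -0.840000 / 0.960000 = -0.875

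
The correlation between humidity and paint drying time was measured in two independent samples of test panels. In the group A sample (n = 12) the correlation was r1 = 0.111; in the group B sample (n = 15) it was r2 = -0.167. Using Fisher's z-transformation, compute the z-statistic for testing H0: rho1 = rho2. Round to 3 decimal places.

z1 = atanh(0.111) = 0.111459,  z2 = atanh(-0.167) = -0.168579
SE = √(1/(n1−3) + 1/(n2−3)) = √(1/9 + 1/12) = √(0.1111111 + 0.0833333) = √0.1944444 = 0.440959
z = (z1 − z2)/SE = (0.111459 − (-0.168579)) / 0.440959 = 0.280038 / 0.440959 = 0.635

0.635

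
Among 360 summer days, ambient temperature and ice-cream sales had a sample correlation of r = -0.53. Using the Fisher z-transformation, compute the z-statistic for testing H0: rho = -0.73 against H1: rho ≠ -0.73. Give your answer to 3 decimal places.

6.397

z_r = atanh(-0.53) = -0.590145,  z_0 = atanh(-0.73) = -0.928727
SE = 1/√(n−3) = 1/√357 = 0.052926
z = (z_r − z_0)/SE = (-0.590145 − (-0.928727)) / 0.052926 = 0.338582 / 0.052926 = 6.397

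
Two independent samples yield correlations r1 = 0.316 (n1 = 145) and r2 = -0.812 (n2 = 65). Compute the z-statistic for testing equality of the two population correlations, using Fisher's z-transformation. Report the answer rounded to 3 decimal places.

9.592

Fisher z-transforms: z1 = atanh(0.316) = 0.327197, z2 = atanh(-0.812) = -1.132872; difference d = 1.460069
Var(d) = 1/142 + 1/62 = 0.0070423 + 0.0161290 = 0.0231713
z = d/√Var(d) = 1.460069 / √0.0231713 = 1.460069 / 0.152221 = 9.592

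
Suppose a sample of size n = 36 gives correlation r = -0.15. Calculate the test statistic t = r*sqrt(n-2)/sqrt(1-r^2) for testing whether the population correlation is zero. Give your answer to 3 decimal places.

1 − r² = 1 − 0.0225 = 0.9775;  √(1−r²) = 0.988686
√(n−2) = √34 = 5.830952
t = r·√(n−2)/√(1−r²) = -0.15 · 5.830952 / 0.988686 = -0.885

-0.885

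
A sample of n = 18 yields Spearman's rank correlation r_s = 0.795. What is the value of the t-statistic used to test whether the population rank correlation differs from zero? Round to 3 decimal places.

5.242

t = r_s·√(n−2) / √(1−r_s²) with r_s = 0.795, n = 18
  = 0.795·√16 / √(1 − 0.632025)
  = 0.795·4.000000 / 0.606609
  = 3.180000 / 0.606609 = 5.242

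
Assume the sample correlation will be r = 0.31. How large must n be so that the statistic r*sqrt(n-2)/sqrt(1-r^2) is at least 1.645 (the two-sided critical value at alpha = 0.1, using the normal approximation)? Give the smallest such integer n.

28

r√(n−2)/√(1−r²) ≥ 1.645  ⇔  n−2 ≥ (1.645)²·(1−r²)/r²
(1−r²)/r² = (1−0.0961)/0.0961 = 9.4058
n ≥ 2 + 2.706025·9.4058 = 2 + 25.4523 = 27.4523
⌈27.4523⌉ = 28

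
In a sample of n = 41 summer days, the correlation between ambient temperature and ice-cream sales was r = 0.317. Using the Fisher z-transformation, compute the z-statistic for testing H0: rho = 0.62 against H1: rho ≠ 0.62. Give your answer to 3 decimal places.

Fisher z: atanh(0.317) = 0.328308, atanh(0.62) = 0.725005
z = (z_r − z_0)·√(n−3) = (0.328308 − 0.725005)·√38 = -0.396697 · 6.164414 = -2.445

-2.445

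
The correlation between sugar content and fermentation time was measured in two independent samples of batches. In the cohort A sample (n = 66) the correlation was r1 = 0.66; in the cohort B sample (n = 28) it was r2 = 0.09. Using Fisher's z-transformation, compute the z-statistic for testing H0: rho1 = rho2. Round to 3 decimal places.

Fisher z-transforms: z1 = atanh(0.66) = 0.792814, z2 = atanh(0.09) = 0.090244; difference d = 0.702570
Var(d) = 1/63 + 1/25 = 0.0158730 + 0.0400000 = 0.0558730
z = d/√Var(d) = 0.702570 / √0.0558730 = 0.702570 / 0.236375 = 2.972

2.972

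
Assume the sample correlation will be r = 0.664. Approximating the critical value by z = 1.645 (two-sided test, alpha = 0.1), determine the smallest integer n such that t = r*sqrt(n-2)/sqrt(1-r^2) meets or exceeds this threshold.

6

r√(n−2)/√(1−r²) ≥ 1.645  ⇔  n−2 ≥ (1.645)²·(1−r²)/r²
(1−r²)/r² = (1−0.440896)/0.440896 = 1.2681
n ≥ 2 + 2.706025·1.2681 = 2 + 3.4315 = 5.4315
⌈5.4315⌉ = 6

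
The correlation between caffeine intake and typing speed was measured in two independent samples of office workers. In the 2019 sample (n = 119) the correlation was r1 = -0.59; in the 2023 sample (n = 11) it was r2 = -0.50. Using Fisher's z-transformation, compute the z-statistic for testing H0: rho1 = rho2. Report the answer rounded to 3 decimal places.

-0.351

z1 = atanh(-0.59) = -0.677666,  z2 = atanh(-0.50) = -0.549306
SE = √(1/(n1−3) + 1/(n2−3)) = √(1/116 + 1/8) = √(0.0086207 + 0.1250000) = √0.1336207 = 0.365542
z = (z1 − z2)/SE = (-0.677666 − (-0.549306)) / 0.365542 = -0.128360 / 0.365542 = -0.351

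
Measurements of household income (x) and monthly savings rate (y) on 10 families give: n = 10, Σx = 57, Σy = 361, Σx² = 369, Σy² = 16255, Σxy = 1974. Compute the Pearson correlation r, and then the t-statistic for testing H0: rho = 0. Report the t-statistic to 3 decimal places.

-0.644

S_xy = nΣxy − ΣxΣy = 10·1974 − 57·361 = 19740 − 20577 = -837
S_xx = nΣx² − (Σx)² = 10·369 − 57² = 3690 − 3249 = 441
S_yy = nΣy² − (Σy)² = 10·16255 − 361² = 162550 − 130321 = 32229
r = S_xy / √(S_xx·S_yy) = -837 / √(441·32229) = -837 / √14212989 = -837 / 3770.0118 = -0.2220
t = r·√(n−2)/√(1−r²) = -0.2220·√8 / √(1−0.049284) = -0.627911 / 0.975047 = -0.644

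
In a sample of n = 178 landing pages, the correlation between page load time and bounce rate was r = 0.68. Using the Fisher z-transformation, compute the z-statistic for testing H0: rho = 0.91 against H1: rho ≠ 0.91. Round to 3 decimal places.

-9.239

z_r = atanh(0.68) = 0.829114,  z_0 = atanh(0.91) = 1.527524
SE = 1/√(n−3) = 1/√175 = 0.075593
z = (z_r − z_0)/SE = (0.829114 − 1.527524) / 0.075593 = -0.698410 / 0.075593 = -9.239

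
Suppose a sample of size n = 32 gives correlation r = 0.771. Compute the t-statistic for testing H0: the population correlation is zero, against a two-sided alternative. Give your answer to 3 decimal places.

6.631

1 − r² = 1 − 0.594441 = 0.405559;  √(1−r²) = 0.636835
√(n−2) = √30 = 5.477226
t = r·√(n−2)/√(1−r²) = 0.771 · 5.477226 / 0.636835 = 6.631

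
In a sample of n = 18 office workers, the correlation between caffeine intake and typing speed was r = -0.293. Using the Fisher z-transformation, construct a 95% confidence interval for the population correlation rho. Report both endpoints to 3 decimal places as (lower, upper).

(-0.668, 0.201)

Fisher z: z_r = atanh(r) = ½·ln((1+(-0.293))/(1−(-0.293))) = -0.301845
SE(z) = 1/√(n−3) = 1/√15 = 0.258199
95% ⇒ z* = 1.960; margin = 1.960·0.258199 = 0.506070
CI on z-scale: (-0.807915, 0.204225)
Back-transform: tanh(-0.807915) = -0.668438, tanh(0.204225) = 0.201432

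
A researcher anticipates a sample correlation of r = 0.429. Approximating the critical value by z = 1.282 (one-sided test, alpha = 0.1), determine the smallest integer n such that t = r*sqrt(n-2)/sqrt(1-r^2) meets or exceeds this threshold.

10

r√(n−2)/√(1−r²) ≥ 1.282  ⇔  n−2 ≥ (1.282)²·(1−r²)/r²
(1−r²)/r² = (1−0.184041)/0.184041 = 4.4336
n ≥ 2 + 1.643524·4.4336 = 2 + 7.2867 = 9.2867
⌈9.2867⌉ = 10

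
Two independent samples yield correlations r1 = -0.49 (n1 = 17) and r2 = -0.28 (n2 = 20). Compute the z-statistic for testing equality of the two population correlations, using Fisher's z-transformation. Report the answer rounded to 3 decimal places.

z1 = atanh(-0.49) = -0.536060,  z2 = atanh(-0.28) = -0.287682
SE = √(1/(n1−3) + 1/(n2−3)) = √(1/14 + 1/17) = √(0.0714286 + 0.0588235) = √0.1302521 = 0.360905
z = (z1 − z2)/SE = (-0.536060 − (-0.287682)) / 0.360905 = -0.248378 / 0.360905 = -0.688

-0.688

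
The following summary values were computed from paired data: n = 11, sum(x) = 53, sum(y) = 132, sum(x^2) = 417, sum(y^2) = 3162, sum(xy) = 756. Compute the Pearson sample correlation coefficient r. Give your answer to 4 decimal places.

S_xy = nΣxy − ΣxΣy = 11·756 − 53·132 = 8316 − 6996 = 1320
S_xx = nΣx² − (Σx)² = 11·417 − 53² = 4587 − 2809 = 1778
S_yy = nΣy² − (Σy)² = 11·3162 − 132² = 34782 − 17424 = 17358
r = S_xy / √(S_xx·S_yy) = 1320 / √(1778·17358) = 1320 / √30862524 = 1320 / 5555.4049 = 0.2376

0.2376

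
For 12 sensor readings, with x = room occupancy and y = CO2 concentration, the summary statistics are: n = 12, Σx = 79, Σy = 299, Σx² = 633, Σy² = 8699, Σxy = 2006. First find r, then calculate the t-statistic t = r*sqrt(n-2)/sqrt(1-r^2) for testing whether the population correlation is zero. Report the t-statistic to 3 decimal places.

Numerator: nΣxy − (Σx)(Σy) = 12·2006 − (79)(299) = 451
Denominator: √[(nΣx²−(Σx)²)(nΣy²−(Σy)²)]
  nΣx²−(Σx)² = 12·633 − 6241 = 1355;  nΣy²−(Σy)² = 12·8699 − 89401 = 14987
  √(1355·14987) = √20307385 = 4506.3716
r = 451 / 4506.3716 = 0.1001
t = r·√(n−2)/√(1−r²) = 0.1001·√10 / √(1−0.010020) = 0.316544 / 0.994977 = 0.318

0.318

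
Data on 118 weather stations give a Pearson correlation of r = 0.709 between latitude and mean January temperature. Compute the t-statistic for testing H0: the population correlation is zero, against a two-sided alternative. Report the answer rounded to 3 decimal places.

1 − r² = 1 − 0.502681 = 0.497319;  √(1−r²) = 0.705208
√(n−2) = √116 = 10.770330
t = r·√(n−2)/√(1−r²) = 0.709 · 10.770330 / 0.705208 = 10.828

10.828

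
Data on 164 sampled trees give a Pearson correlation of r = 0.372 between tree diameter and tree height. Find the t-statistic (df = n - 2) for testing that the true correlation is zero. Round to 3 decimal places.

t = r·√(n−2) / √(1−r²) with r = 0.372, n = 164
  = 0.372·√162 / √(1 − 0.138384)
  = 0.372·12.727922 / 0.928233
  = 4.734787 / 0.928233 = 5.101

5.101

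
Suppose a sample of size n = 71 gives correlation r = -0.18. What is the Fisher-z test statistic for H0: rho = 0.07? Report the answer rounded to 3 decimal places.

-2.079

Fisher z: atanh(-0.18) = -0.181983, atanh(0.07) = 0.070115
z = (z_r − z_0)·√(n−3) = (-0.181983 − 0.070115)·√68 = -0.252098 · 8.246211 = -2.079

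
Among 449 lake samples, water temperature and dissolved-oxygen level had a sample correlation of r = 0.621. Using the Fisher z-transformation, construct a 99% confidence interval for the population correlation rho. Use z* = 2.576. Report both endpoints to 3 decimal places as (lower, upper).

(0.540, 0.690)

Fisher z: z_r = atanh(r) = ½·ln((1+0.621)/(1−0.621)) = 0.726631
SE(z) = 1/√(n−3) = 1/√446 = 0.047351
99% ⇒ z* = 2.576; margin = 2.576·0.047351 = 0.121976
CI on z-scale: (0.604655, 0.848607)
Back-transform: tanh(0.604655) = 0.540354, tanh(0.848607) = 0.690341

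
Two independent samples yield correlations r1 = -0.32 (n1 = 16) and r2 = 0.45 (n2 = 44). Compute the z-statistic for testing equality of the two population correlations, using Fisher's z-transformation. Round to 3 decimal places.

-2.565

Fisher z-transforms: z1 = atanh(-0.32) = -0.331647, z2 = atanh(0.45) = 0.484700; difference d = -0.816347
Var(d) = 1/13 + 1/41 = 0.0769231 + 0.0243902 = 0.1013133
z = d/√Var(d) = -0.816347 / √0.1013133 = -0.816347 / 0.318298 = -2.565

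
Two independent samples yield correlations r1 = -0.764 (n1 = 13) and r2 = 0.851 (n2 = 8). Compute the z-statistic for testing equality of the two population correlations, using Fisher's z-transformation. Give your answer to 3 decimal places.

-4.136

Fisher z-transforms: z1 = atanh(-0.764) = -1.005754, z2 = atanh(0.851) = 1.259768; difference d = -2.265522
Var(d) = 1/10 + 1/5 = 0.1000000 + 0.2000000 = 0.3000000
z = d/√Var(d) = -2.265522 / √0.3000000 = -2.265522 / 0.547723 = -4.136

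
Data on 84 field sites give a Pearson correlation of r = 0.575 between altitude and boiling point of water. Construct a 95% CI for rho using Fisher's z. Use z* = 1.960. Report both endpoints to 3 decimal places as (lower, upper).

(0.411, 0.703)

Fisher z: z_r = atanh(r) = ½·ln((1+0.575)/(1−0.575)) = 0.654961
SE(z) = 1/√(n−3) = 1/√81 = 0.111111
95% ⇒ z* = 1.960; margin = 1.960·0.111111 = 0.217778
CI on z-scale: (0.437183, 0.872739)
Back-transform: tanh(0.437183) = 0.411307, tanh(0.872739) = 0.702763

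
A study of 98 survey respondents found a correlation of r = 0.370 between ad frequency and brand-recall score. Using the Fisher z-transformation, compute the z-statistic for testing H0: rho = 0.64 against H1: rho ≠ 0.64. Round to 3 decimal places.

-3.604

Fisher z: atanh(0.370) = 0.388423, atanh(0.64) = 0.758174
z = (z_r − z_0)·√(n−3) = (0.388423 − 0.758174)·√95 = -0.369751 · 9.746794 = -3.604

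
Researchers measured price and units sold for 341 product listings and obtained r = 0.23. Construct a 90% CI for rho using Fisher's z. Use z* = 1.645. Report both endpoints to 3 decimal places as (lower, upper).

z_r = atanh(0.23) = 0.234189;  SE = 1/√(n−3) = 1/√338 = 0.054393
z-limits: 0.234189 ± 1.645·0.054393 = 0.234189 ± 0.089476 = [0.144713, 0.323665]
ρ-limits: (tanh 0.144713, tanh 0.323665) = (0.144, 0.313)

(0.144, 0.313)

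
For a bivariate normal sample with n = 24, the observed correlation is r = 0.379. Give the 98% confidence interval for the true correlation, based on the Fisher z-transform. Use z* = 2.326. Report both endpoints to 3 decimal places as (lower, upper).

Fisher z: z_r = atanh(r) = ½·ln((1+0.379)/(1−0.379)) = 0.398891
SE(z) = 1/√(n−3) = 1/√21 = 0.218218
98% ⇒ z* = 2.326; margin = 2.326·0.218218 = 0.507575
CI on z-scale: (-0.108684, 0.906466)
Back-transform: tanh(-0.108684) = -0.108258, tanh(0.906466) = 0.719432

(-0.108, 0.719)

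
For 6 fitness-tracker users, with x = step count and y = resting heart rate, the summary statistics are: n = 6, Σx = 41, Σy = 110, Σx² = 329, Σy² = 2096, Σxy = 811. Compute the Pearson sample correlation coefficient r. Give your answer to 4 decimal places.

Numerator: nΣxy − (Σx)(Σy) = 6·811 − (41)(110) = 356
Denominator: √[(nΣx²−(Σx)²)(nΣy²−(Σy)²)]
  nΣx²−(Σx)² = 6·329 − 1681 = 293;  nΣy²−(Σy)² = 6·2096 − 12100 = 476
  √(293·476) = √139468 = 373.4541
r = 356 / 373.4541 = 0.9533

0.9533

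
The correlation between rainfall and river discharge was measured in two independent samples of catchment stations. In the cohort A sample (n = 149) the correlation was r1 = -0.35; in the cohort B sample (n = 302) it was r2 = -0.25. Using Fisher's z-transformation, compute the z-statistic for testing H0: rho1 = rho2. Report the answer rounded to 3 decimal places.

Fisher z-transforms: z1 = atanh(-0.35) = -0.365444, z2 = atanh(-0.25) = -0.255413; difference d = -0.110031
Var(d) = 1/146 + 1/299 = 0.0068493 + 0.0033445 = 0.0101938
z = d/√Var(d) = -0.110031 / √0.0101938 = -0.110031 / 0.100964 = -1.090

-1.090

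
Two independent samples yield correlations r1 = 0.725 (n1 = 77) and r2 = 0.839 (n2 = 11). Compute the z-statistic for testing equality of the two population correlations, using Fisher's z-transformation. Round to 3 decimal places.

z1 = atanh(0.725) = 0.918106,  z2 = atanh(0.839) = 1.217786
SE = √(1/(n1−3) + 1/(n2−3)) = √(1/74 + 1/8) = √(0.0135135 + 0.1250000) = √0.1385135 = 0.372174
z = (z1 − z2)/SE = (0.918106 − 1.217786) / 0.372174 = -0.299680 / 0.372174 = -0.805

-0.805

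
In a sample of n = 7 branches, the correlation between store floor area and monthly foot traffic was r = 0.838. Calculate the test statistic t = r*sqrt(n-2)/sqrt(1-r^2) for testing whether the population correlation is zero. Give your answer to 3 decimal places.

3.434

t = r·√(n−2) / √(1−r²) with r = 0.838, n = 7
  = 0.838·√5 / √(1 − 0.702244)
  = 0.838·2.236068 / 0.545670
  = 1.873825 / 0.545670 = 3.434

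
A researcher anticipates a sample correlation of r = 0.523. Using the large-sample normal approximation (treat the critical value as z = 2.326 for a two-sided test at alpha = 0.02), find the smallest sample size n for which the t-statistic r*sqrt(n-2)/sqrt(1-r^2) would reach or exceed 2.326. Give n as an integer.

17

r√(n−2)/√(1−r²) ≥ 2.326  ⇔  n−2 ≥ (2.326)²·(1−r²)/r²
(1−r²)/r² = (1−0.273529)/0.273529 = 2.6559
n ≥ 2 + 5.410276·2.6559 = 2 + 14.3692 = 16.3692
⌈16.3692⌉ = 17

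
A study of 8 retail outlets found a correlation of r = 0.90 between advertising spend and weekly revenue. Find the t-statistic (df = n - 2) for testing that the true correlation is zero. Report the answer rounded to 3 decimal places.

t = r·√(n−2) / √(1−r²) with r = 0.90, n = 8
  = 0.90·√6 / √(1 − 0.8100)
  = 0.90·2.449490 / 0.435890
  = 2.204541 / 0.435890 = 5.058

5.058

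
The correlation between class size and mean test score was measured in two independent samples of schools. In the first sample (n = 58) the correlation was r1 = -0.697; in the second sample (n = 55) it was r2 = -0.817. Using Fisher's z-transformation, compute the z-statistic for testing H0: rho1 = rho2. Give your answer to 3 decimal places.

Fisher z-transforms: z1 = atanh(-0.697) = -0.861442, z2 = atanh(-0.817) = -1.147728; difference d = 0.286286
Var(d) = 1/55 + 1/52 = 0.0181818 + 0.0192308 = 0.0374126
z = d/√Var(d) = 0.286286 / √0.0374126 = 0.286286 / 0.193423 = 1.480

1.480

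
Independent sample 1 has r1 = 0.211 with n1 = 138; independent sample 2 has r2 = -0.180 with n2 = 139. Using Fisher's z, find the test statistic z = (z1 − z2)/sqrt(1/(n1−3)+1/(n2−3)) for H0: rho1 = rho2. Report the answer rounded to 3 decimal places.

3.261

Fisher z-transforms: z1 = atanh(0.211) = 0.214218, z2 = atanh(-0.180) = -0.181983; difference d = 0.396201
Var(d) = 1/135 + 1/136 = 0.0074074 + 0.0073529 = 0.0147603
z = d/√Var(d) = 0.396201 / √0.0147603 = 0.396201 / 0.121492 = 3.261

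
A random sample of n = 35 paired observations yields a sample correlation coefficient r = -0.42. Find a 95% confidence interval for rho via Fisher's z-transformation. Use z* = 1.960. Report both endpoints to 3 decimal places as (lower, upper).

(-0.661, -0.101)

Fisher z: z_r = atanh(r) = ½·ln((1+(-0.42))/(1−(-0.42))) = -0.447692
SE(z) = 1/√(n−3) = 1/√32 = 0.176777
95% ⇒ z* = 1.960; margin = 1.960·0.176777 = 0.346483
CI on z-scale: (-0.794175, -0.101209)
Back-transform: tanh(-0.794175) = -0.660768, tanh(-0.101209) = -0.100865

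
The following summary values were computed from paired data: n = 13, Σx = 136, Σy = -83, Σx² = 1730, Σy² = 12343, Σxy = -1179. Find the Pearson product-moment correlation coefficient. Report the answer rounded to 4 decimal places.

Numerator: nΣxy − (Σx)(Σy) = 13·(-1179) − (136)(-83) = -4039
Denominator: √[(nΣx²−(Σx)²)(nΣy²−(Σy)²)]
  nΣx²−(Σx)² = 13·1730 − 18496 = 3994;  nΣy²−(Σy)² = 13·12343 − 6889 = 153570
  √(3994·153570) = √613358580 = 24766.0772
r = -4039 / 24766.0772 = -0.1631

-0.1631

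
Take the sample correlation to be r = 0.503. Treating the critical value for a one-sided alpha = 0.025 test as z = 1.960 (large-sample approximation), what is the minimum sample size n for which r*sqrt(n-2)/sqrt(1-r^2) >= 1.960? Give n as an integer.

r√(n−2)/√(1−r²) ≥ 1.960  ⇔  n−2 ≥ (1.960)²·(1−r²)/r²
(1−r²)/r² = (1−0.253009)/0.253009 = 2.9524
n ≥ 2 + 3.8416·2.9524 = 2 + 11.3419 = 13.3419
⌈13.3419⌉ = 14

14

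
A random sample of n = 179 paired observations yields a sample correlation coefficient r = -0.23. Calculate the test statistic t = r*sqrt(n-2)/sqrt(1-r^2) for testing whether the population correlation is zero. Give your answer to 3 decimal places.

1 − r² = 1 − 0.0529 = 0.9471;  √(1−r²) = 0.973191
√(n−2) = √177 = 13.304135
t = r·√(n−2)/√(1−r²) = -0.23 · 13.304135 / 0.973191 = -3.144

-3.144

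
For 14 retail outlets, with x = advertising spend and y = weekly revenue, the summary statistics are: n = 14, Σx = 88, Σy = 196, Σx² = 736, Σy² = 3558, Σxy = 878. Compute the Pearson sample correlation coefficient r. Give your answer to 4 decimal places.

S_xy = nΣxy − ΣxΣy = 14·878 − 88·196 = 12292 − 17248 = -4956
S_xx = nΣx² − (Σx)² = 14·736 − 88² = 10304 − 7744 = 2560
S_yy = nΣy² − (Σy)² = 14·3558 − 196² = 49812 − 38416 = 11396
r = S_xy / √(S_xx·S_yy) = -4956 / √(2560·11396) = -4956 / √29173760 = -4956 / 5401.2739 = -0.9176

-0.9176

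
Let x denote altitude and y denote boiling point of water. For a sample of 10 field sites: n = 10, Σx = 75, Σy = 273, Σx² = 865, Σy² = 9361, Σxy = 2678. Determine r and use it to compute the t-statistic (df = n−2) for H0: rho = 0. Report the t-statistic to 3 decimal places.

4.207

S_xy = nΣxy − ΣxΣy = 10·2678 − 75·273 = 26780 − 20475 = 6305
S_xx = nΣx² − (Σx)² = 10·865 − 75² = 8650 − 5625 = 3025
S_yy = nΣy² − (Σy)² = 10·9361 − 273² = 93610 − 74529 = 19081
r = S_xy / √(S_xx·S_yy) = 6305 / √(3025·19081) = 6305 / √57720025 = 6305 / 7597.3696 = 0.8299
t = r·√(n−2)/√(1−r²) = 0.8299·√8 / √(1−0.688734) = 2.347312 / 0.557912 = 4.207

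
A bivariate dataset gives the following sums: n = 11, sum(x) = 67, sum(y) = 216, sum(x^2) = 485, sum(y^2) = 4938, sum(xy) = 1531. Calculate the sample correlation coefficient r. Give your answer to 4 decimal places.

Numerator: nΣxy − (Σx)(Σy) = 11·1531 − (67)(216) = 2369
Denominator: √[(nΣx²−(Σx)²)(nΣy²−(Σy)²)]
  nΣx²−(Σx)² = 11·485 − 4489 = 846;  nΣy²−(Σy)² = 11·4938 − 46656 = 7662
  √(846·7662) = √6482052 = 2545.9874
r = 2369 / 2545.9874 = 0.9305

0.9305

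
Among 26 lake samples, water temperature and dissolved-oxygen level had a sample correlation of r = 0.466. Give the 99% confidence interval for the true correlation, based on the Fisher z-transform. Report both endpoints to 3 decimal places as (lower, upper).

(-0.032, 0.779)

Fisher z: z_r = atanh(r) = ½·ln((1+0.466)/(1−0.466)) = 0.504949
SE(z) = 1/√(n−3) = 1/√23 = 0.208514
99% ⇒ z* = 2.576; margin = 2.576·0.208514 = 0.537132
CI on z-scale: (-0.032183, 1.042081)
Back-transform: tanh(-0.032183) = -0.032172, tanh(1.042081) = 0.778709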